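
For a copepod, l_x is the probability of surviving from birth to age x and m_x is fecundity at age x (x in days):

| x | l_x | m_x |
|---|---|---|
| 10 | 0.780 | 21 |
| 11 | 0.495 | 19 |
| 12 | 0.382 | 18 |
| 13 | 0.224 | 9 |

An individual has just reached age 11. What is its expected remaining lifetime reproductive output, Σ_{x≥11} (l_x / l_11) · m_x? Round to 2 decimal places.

36.96

l_11 = 0.495. Conditional survival from age 11 to x is l_x / l_11.
  x=11: (0.495/0.495) × 19 = 19.0000
  x=12: (0.382/0.495) × 18 = 13.8909
  x=13: (0.224/0.495) × 9 = 4.0727
Sum = 19.0000 + 13.8909 + 4.0727 = 36.9636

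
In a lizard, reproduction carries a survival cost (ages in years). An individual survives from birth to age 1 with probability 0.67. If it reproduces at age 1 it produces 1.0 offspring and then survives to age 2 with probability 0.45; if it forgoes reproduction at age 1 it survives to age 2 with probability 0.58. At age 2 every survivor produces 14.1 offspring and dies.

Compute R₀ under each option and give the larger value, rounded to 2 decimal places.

5.48

breed at age 1: R₀ = 0.67 × (1.0 + 0.45 × 14.1) = 0.67 × 7.3450 = 4.9211
delay to age 2: R₀ = 0.67 × (0.58 × 14.1) = 0.67 × 8.1780 = 5.4793
Higher: delay to age 2 (5.4793).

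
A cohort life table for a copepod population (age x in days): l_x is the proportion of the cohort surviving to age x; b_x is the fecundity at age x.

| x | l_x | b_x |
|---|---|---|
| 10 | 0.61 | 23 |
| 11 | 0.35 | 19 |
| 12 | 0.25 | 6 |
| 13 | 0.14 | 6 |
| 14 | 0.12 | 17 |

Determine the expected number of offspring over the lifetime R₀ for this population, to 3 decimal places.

R₀ = Σ l_x b_x:
  age 10: 0.61 × 23 = 14.0300
  age 11: 0.35 × 19 = 6.6500
  age 12: 0.25 × 6 = 1.5000
  age 13: 0.14 × 6 = 0.8400
  age 14: 0.12 × 17 = 2.0400
R₀ = 14.0300 + 6.6500 + 1.5000 + 0.8400 + 2.0400 = 25.0600

25.060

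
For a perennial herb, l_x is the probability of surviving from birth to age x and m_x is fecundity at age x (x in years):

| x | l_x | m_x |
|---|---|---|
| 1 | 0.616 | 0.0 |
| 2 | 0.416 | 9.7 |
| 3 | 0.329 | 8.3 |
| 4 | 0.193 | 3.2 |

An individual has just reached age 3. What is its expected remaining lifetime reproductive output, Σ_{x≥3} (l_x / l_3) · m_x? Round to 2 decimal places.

l_3 = 0.329. Conditional survival from age 3 to x is l_x / l_3.
  x=3: (0.329/0.329) × 8.3 = 8.3000
  x=4: (0.193/0.329) × 3.2 = 1.8772
Sum = 8.3000 + 1.8772 = 10.1772

10.18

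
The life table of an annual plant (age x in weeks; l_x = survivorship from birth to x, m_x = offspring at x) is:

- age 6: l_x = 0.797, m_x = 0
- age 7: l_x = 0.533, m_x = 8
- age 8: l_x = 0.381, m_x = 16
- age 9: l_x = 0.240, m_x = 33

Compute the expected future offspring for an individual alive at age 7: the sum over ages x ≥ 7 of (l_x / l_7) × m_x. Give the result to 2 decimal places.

34.30

l_7 = 0.533. Conditional survival from age 7 to x is l_x / l_7.
  x=7: (0.533/0.533) × 8 = 8.0000
  x=8: (0.381/0.533) × 16 = 11.4371
  x=9: (0.240/0.533) × 33 = 14.8593
Sum = 8.0000 + 11.4371 + 14.8593 = 34.2964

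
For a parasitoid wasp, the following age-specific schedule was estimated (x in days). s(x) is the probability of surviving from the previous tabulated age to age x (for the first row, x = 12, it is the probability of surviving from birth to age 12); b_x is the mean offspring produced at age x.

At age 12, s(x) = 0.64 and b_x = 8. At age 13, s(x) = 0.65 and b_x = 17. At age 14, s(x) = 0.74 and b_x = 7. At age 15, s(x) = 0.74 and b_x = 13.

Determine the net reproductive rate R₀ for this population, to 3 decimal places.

Survivorship from birth: l_x = s_12·s_13·…·s_x.
  l_12 = 0.64000
  l_13 = 0.41600
  l_14 = 0.30784
  l_15 = 0.22780
R₀ = Σ l_x b_x:
  age 12: 0.64000 × 8 = 5.1200
  age 13: 0.41600 × 17 = 7.0720
  age 14: 0.30784 × 7 = 2.1549
  age 15: 0.22780 × 13 = 2.9614
R₀ = 5.1200 + 7.0720 + 2.1549 + 2.9614 = 17.3083

17.308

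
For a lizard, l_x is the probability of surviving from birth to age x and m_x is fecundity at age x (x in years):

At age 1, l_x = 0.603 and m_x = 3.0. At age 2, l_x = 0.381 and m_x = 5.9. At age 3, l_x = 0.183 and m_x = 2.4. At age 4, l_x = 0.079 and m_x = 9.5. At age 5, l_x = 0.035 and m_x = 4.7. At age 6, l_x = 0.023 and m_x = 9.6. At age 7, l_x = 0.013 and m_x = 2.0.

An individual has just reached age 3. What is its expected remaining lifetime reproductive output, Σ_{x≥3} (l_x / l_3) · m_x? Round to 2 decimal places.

l_3 = 0.183. Conditional survival from age 3 to x is l_x / l_3.
  x=3: (0.183/0.183) × 2.4 = 2.4000
  x=4: (0.079/0.183) × 9.5 = 4.1011
  x=5: (0.035/0.183) × 4.7 = 0.8989
  x=6: (0.023/0.183) × 9.6 = 1.2066
  x=7: (0.013/0.183) × 2.0 = 0.1421
Sum = 2.4000 + 4.1011 + 0.8989 + 1.2066 + 0.1421 = 8.7486

8.75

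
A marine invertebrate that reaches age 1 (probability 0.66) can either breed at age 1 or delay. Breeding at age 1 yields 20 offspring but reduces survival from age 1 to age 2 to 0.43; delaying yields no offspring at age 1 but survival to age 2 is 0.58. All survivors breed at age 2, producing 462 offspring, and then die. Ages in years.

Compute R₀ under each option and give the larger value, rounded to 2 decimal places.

breed at age 1: R₀ = 0.66 × (20 + 0.43 × 462) = 0.66 × 218.6600 = 144.3156
delay to age 2: R₀ = 0.66 × (0.58 × 462) = 0.66 × 267.9600 = 176.8536
Higher: delay to age 2 (176.8536).

176.85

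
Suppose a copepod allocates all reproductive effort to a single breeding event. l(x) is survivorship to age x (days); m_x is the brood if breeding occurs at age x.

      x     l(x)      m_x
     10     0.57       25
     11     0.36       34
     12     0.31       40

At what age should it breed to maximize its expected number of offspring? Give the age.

10

Expected offspring if breeding at age x = l(x) × m_x:
  age 10: 0.57 × 25 = 14.250
  age 11: 0.36 × 34 = 12.240
  age 12: 0.31 × 40 = 12.400
Maximum at age 10 (14.250).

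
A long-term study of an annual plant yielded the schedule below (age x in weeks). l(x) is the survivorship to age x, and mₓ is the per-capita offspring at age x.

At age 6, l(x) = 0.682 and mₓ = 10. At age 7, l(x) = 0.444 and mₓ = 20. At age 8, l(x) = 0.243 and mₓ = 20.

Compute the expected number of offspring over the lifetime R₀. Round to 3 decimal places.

20.560

R₀ = Σ l(x) mₓ:
  age 6: 0.682 × 10 = 6.8200
  age 7: 0.444 × 20 = 8.8800
  age 8: 0.243 × 20 = 4.8600
R₀ = 6.8200 + 8.8800 + 4.8600 = 20.5600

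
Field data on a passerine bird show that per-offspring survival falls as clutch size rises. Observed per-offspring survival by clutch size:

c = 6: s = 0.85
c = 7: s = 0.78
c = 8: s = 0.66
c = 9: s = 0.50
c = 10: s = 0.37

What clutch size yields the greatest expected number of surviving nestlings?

7

Expected surviving nestlings = c × s(c):
  c=6: 6 × 0.85 = 5.100
  c=7: 7 × 0.78 = 5.460
  c=8: 8 × 0.66 = 5.280
  c=9: 9 × 0.50 = 4.500
  c=10: 10 × 0.37 = 3.700
Maximum at c = 7 (5.460 surviving nestlings).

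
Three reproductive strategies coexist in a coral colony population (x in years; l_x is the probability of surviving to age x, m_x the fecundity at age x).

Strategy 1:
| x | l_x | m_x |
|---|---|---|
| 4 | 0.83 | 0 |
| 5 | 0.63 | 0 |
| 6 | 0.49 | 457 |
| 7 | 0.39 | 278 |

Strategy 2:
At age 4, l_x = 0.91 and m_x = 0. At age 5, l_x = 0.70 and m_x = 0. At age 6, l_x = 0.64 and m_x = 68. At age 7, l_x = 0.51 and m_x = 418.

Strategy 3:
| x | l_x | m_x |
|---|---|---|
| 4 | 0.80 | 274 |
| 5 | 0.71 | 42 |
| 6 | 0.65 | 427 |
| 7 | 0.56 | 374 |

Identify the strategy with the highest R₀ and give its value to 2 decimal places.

Strategy 1: R₀ = 0.83×0 + 0.63×0 + 0.49×457 + 0.39×278 = 332.3500
Strategy 2: R₀ = 0.91×0 + 0.70×0 + 0.64×68 + 0.51×418 = 256.7000
Strategy 3: R₀ = 0.80×274 + 0.71×42 + 0.65×427 + 0.56×374 = 736.0100
Highest R₀: strategy 3 with 736.0100.

736.01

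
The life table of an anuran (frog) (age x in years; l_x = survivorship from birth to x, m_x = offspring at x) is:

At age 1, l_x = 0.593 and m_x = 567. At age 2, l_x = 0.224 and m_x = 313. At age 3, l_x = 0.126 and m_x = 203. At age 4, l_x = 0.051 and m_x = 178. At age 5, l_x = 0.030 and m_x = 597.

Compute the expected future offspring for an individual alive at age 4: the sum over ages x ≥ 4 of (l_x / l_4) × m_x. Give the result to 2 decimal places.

529.18

l_4 = 0.051. Conditional survival from age 4 to x is l_x / l_4.
  x=4: (0.051/0.051) × 178 = 178.0000
  x=5: (0.030/0.051) × 597 = 351.1765
Sum = 178.0000 + 351.1765 = 529.1765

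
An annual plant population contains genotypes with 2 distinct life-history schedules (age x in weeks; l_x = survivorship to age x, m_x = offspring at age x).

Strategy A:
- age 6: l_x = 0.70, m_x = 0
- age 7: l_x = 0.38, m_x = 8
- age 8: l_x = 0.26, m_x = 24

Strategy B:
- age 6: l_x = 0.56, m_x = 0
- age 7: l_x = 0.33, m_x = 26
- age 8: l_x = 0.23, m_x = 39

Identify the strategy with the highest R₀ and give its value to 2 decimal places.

17.55

Strategy A: R₀ = 0.70×0 + 0.38×8 + 0.26×24 = 9.2800
Strategy B: R₀ = 0.56×0 + 0.33×26 + 0.23×39 = 17.5500
Highest R₀: strategy B with 17.5500.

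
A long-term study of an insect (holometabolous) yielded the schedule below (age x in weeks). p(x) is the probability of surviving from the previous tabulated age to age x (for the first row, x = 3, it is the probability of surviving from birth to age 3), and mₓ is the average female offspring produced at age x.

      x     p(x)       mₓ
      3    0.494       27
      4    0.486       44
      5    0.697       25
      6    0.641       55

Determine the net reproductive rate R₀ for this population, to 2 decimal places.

33.98

Survivorship from birth: l_x = p_3·p_4·…·p_x.
  l_3 = 0.49400
  l_4 = 0.24008
  l_5 = 0.16734
  l_6 = 0.10726
R₀ = Σ l_x mₓ:
  age 3: 0.49400 × 27 = 13.3380
  age 4: 0.24008 × 44 = 10.5635
  age 5: 0.16734 × 25 = 4.1835
  age 6: 0.10726 × 55 = 5.8993
R₀ = 13.3380 + 10.5635 + 4.1835 + 5.8993 = 33.9843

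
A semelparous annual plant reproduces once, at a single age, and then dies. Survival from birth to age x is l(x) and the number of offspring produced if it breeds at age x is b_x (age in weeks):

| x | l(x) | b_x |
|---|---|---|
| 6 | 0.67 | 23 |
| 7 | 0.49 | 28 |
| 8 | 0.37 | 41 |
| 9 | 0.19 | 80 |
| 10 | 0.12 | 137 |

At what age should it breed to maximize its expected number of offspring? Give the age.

Expected offspring if breeding at age x = l(x) × b_x:
  age 6: 0.67 × 23 = 15.410
  age 7: 0.49 × 28 = 13.720
  age 8: 0.37 × 41 = 15.170
  age 9: 0.19 × 80 = 15.200
  age 10: 0.12 × 137 = 16.440
Maximum at age 10 (16.440).

10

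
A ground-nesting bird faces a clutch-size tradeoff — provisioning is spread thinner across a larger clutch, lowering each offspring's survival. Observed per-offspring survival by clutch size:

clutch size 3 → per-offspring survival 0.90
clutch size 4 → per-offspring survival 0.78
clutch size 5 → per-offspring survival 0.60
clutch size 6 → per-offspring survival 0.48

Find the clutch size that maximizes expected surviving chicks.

4

Expected surviving chicks = c × s(c):
  c=3: 3 × 0.90 = 2.700
  c=4: 4 × 0.78 = 3.120
  c=5: 5 × 0.60 = 3.000
  c=6: 6 × 0.48 = 2.880
Maximum at c = 4 (3.120 surviving chicks).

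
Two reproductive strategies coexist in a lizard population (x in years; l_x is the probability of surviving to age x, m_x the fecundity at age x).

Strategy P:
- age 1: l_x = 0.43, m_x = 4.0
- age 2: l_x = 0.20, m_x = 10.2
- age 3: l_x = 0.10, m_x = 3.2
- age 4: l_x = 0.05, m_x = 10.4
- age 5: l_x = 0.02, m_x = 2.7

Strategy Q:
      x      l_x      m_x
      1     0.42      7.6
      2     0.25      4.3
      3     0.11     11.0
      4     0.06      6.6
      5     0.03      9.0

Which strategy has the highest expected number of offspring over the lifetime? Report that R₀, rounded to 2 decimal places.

6.14

Strategy P: R₀ = 0.43×4.0 + 0.20×10.2 + 0.10×3.2 + 0.05×10.4 + 0.02×2.7 = 4.6540
Strategy Q: R₀ = 0.42×7.6 + 0.25×4.3 + 0.11×11.0 + 0.06×6.6 + 0.03×9.0 = 6.1430
Highest R₀: strategy Q with 6.1430.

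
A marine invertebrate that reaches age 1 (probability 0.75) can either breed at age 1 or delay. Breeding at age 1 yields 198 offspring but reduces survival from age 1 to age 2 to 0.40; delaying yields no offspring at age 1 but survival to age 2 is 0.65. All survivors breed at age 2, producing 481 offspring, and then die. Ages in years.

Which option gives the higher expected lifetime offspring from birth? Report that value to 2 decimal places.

292.80

breed at age 1: R₀ = 0.75 × (198 + 0.40 × 481) = 0.75 × 390.4000 = 292.8000
delay to age 2: R₀ = 0.75 × (0.65 × 481) = 0.75 × 312.6500 = 234.4875
Higher: breed at age 1 (292.8000).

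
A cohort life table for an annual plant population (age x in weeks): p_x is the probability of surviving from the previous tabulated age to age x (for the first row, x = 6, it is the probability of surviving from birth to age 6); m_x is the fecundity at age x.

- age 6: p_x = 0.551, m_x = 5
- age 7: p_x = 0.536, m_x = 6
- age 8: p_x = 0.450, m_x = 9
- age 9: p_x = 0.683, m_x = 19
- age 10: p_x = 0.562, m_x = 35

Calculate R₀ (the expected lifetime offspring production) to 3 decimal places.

Survivorship from birth: l_x = p_6·p_7·…·p_x.
  l_6 = 0.55100
  l_7 = 0.29534
  l_8 = 0.13290
  l_9 = 0.09077
  l_10 = 0.05101
R₀ = Σ l_x m_x:
  age 6: 0.55100 × 5 = 2.7550
  age 7: 0.29534 × 6 = 1.7720
  age 8: 0.13290 × 9 = 1.1961
  age 9: 0.09077 × 19 = 1.7246
  age 10: 0.05101 × 35 = 1.7853
R₀ = 2.7550 + 1.7720 + 1.1961 + 1.7246 + 1.7853 = 9.2331

9.233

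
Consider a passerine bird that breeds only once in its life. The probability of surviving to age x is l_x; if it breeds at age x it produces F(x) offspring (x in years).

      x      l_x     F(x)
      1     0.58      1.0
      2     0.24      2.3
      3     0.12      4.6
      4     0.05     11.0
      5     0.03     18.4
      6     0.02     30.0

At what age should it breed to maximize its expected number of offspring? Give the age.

Expected offspring if breeding at age x = l_x × F(x):
  age 1: 0.58 × 1.0 = 0.580
  age 2: 0.24 × 2.3 = 0.552
  age 3: 0.12 × 4.6 = 0.552
  age 4: 0.05 × 11.0 = 0.550
  age 5: 0.03 × 18.4 = 0.552
  age 6: 0.02 × 30.0 = 0.600
Maximum at age 6 (0.600).

6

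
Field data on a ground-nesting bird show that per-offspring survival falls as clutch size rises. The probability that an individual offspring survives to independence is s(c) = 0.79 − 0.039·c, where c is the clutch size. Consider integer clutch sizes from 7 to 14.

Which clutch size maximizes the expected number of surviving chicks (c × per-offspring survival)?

Expected surviving chicks = c × s(c):
  c=7: 7 × 0.517 = 3.619
  c=8: 8 × 0.478 = 3.824
  c=9: 9 × 0.439 = 3.951
  c=10: 10 × 0.400 = 4.000
  c=11: 11 × 0.361 = 3.971
  c=12: 12 × 0.322 = 3.864
  c=13: 13 × 0.283 = 3.679
  c=14: 14 × 0.244 = 3.416
Maximum at c = 10 (4.000 surviving chicks).

10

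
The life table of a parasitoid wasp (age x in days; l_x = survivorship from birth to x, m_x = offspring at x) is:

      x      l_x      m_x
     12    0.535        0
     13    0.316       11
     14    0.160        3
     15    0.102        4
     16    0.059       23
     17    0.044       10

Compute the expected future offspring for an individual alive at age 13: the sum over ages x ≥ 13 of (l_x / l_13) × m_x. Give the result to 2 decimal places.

l_13 = 0.316. Conditional survival from age 13 to x is l_x / l_13.
  x=13: (0.316/0.316) × 11 = 11.0000
  x=14: (0.160/0.316) × 3 = 1.5190
  x=15: (0.102/0.316) × 4 = 1.2911
  x=16: (0.059/0.316) × 23 = 4.2943
  x=17: (0.044/0.316) × 10 = 1.3924
Sum = 11.0000 + 1.5190 + 1.2911 + 4.2943 + 1.3924 = 19.4968

19.50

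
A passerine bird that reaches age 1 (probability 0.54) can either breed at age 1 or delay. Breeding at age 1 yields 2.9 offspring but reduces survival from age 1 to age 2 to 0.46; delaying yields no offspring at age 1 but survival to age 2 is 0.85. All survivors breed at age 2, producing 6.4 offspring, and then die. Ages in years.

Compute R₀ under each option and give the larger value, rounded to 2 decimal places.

3.16

breed at age 1: R₀ = 0.54 × (2.9 + 0.46 × 6.4) = 0.54 × 5.8440 = 3.1558
delay to age 2: R₀ = 0.54 × (0.85 × 6.4) = 0.54 × 5.4400 = 2.9376
Higher: breed at age 1 (3.1558).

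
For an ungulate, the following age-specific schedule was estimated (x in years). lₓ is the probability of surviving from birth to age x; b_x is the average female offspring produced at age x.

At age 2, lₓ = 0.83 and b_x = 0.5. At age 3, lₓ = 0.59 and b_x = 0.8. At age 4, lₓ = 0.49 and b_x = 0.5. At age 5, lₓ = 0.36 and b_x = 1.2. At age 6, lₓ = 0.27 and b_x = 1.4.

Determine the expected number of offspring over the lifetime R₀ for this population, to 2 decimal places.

R₀ = Σ lₓ b_x:
  age 2: 0.83 × 0.5 = 0.4150
  age 3: 0.59 × 0.8 = 0.4720
  age 4: 0.49 × 0.5 = 0.2450
  age 5: 0.36 × 1.2 = 0.4320
  age 6: 0.27 × 1.4 = 0.3780
R₀ = 0.4150 + 0.4720 + 0.2450 + 0.4320 + 0.3780 = 1.9420

1.94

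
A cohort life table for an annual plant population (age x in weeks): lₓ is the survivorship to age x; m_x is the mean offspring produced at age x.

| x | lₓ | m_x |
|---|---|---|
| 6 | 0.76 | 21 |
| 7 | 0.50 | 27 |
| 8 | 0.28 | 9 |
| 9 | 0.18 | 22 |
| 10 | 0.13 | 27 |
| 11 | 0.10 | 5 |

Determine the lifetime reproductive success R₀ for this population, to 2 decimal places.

R₀ = Σ lₓ m_x:
  age 6: 0.76 × 21 = 15.9600
  age 7: 0.50 × 27 = 13.5000
  age 8: 0.28 × 9 = 2.5200
  age 9: 0.18 × 22 = 3.9600
  age 10: 0.13 × 27 = 3.5100
  age 11: 0.10 × 5 = 0.5000
R₀ = 15.9600 + 13.5000 + 2.5200 + 3.9600 + 3.5100 + 0.5000 = 39.9500

39.95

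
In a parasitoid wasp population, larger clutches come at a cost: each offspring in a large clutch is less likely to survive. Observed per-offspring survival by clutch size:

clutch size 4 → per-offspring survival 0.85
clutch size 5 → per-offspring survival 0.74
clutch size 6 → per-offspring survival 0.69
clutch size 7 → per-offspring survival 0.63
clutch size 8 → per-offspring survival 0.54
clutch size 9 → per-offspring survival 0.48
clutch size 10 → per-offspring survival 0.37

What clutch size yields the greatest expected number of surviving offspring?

7

Expected surviving offspring = c × s(c):
  c=4: 4 × 0.85 = 3.400
  c=5: 5 × 0.74 = 3.700
  c=6: 6 × 0.69 = 4.140
  c=7: 7 × 0.63 = 4.410
  c=8: 8 × 0.54 = 4.320
  c=9: 9 × 0.48 = 4.320
  c=10: 10 × 0.37 = 3.700
Maximum at c = 7 (4.410 surviving offspring).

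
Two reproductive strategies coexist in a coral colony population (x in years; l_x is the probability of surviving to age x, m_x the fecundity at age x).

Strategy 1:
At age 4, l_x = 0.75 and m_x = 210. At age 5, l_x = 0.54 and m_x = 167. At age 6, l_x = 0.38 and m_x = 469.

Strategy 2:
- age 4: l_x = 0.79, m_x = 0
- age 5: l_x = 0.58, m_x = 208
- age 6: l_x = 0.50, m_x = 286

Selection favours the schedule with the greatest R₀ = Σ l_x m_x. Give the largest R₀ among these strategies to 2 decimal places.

Strategy 1: R₀ = 0.75×210 + 0.54×167 + 0.38×469 = 425.9000
Strategy 2: R₀ = 0.79×0 + 0.58×208 + 0.50×286 = 263.6400
Highest R₀: strategy 1 with 425.9000.

425.90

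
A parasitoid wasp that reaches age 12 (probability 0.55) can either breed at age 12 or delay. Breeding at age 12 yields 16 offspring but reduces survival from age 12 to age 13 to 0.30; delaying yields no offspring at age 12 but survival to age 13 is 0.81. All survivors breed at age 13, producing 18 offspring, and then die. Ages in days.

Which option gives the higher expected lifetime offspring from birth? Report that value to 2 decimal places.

breed at age 12: R₀ = 0.55 × (16 + 0.30 × 18) = 0.55 × 21.4000 = 11.7700
delay to age 13: R₀ = 0.55 × (0.81 × 18) = 0.55 × 14.5800 = 8.0190
Higher: breed at age 12 (11.7700).

11.77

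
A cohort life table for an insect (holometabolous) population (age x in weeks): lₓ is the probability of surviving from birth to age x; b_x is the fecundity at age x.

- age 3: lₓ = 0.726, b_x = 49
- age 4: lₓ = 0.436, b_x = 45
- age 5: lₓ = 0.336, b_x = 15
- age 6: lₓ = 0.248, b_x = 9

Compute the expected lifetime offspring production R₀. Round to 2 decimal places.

R₀ = Σ lₓ b_x:
  age 3: 0.726 × 49 = 35.5740
  age 4: 0.436 × 45 = 19.6200
  age 5: 0.336 × 15 = 5.0400
  age 6: 0.248 × 9 = 2.2320
R₀ = 35.5740 + 19.6200 + 5.0400 + 2.2320 = 62.4660

62.47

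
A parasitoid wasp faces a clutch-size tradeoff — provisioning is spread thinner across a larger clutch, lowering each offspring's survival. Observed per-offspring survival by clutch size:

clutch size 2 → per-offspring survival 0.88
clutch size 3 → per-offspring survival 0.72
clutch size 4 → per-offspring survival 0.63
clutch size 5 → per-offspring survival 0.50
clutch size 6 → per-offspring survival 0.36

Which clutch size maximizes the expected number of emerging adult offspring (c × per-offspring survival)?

4

Expected emerging adult offspring = c × s(c):
  c=2: 2 × 0.88 = 1.760
  c=3: 3 × 0.72 = 2.160
  c=4: 4 × 0.63 = 2.520
  c=5: 5 × 0.50 = 2.500
  c=6: 6 × 0.36 = 2.160
Maximum at c = 4 (2.520 emerging adult offspring).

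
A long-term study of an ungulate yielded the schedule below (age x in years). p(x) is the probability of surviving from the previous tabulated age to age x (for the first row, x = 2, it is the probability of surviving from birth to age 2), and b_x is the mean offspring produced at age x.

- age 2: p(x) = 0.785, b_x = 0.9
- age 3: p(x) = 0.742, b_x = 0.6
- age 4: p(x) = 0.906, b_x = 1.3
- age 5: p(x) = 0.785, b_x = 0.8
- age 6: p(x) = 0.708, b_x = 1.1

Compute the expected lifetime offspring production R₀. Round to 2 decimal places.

2.40

Survivorship from birth: l_x = p_2·p_3·…·p_x.
  l_2 = 0.78500
  l_3 = 0.58247
  l_4 = 0.52772
  l_5 = 0.41426
  l_6 = 0.29330
R₀ = Σ l_x b_x:
  age 2: 0.78500 × 0.9 = 0.7065
  age 3: 0.58247 × 0.6 = 0.3495
  age 4: 0.52772 × 1.3 = 0.6860
  age 5: 0.41426 × 0.8 = 0.3314
  age 6: 0.29330 × 1.1 = 0.3226
R₀ = 0.7065 + 0.3495 + 0.6860 + 0.3314 + 0.3226 = 2.3961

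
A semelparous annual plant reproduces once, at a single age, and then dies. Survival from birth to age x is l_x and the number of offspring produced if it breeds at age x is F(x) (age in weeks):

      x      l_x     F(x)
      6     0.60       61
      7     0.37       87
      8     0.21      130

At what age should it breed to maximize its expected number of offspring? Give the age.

Expected offspring if breeding at age x = l_x × F(x):
  age 6: 0.60 × 61 = 36.600
  age 7: 0.37 × 87 = 32.190
  age 8: 0.21 × 130 = 27.300
Maximum at age 6 (36.600).

6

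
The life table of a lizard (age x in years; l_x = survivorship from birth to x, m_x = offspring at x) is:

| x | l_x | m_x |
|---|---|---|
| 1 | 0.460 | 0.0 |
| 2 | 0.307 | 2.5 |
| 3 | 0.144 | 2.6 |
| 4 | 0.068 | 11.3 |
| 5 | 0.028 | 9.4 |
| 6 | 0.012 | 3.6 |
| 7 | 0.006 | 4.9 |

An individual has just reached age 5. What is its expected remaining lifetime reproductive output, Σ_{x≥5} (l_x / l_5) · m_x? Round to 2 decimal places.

11.99

l_5 = 0.028. Conditional survival from age 5 to x is l_x / l_5.
  x=5: (0.028/0.028) × 9.4 = 9.4000
  x=6: (0.012/0.028) × 3.6 = 1.5429
  x=7: (0.006/0.028) × 4.9 = 1.0500
Sum = 9.4000 + 1.5429 + 1.0500 = 11.9929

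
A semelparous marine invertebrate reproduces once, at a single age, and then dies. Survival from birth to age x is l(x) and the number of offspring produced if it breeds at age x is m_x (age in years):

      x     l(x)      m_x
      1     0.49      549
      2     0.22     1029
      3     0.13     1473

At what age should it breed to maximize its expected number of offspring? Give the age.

Expected offspring if breeding at age x = l(x) × m_x:
  age 1: 0.49 × 549 = 269.010
  age 2: 0.22 × 1029 = 226.380
  age 3: 0.13 × 1473 = 191.490
Maximum at age 1 (269.010).

1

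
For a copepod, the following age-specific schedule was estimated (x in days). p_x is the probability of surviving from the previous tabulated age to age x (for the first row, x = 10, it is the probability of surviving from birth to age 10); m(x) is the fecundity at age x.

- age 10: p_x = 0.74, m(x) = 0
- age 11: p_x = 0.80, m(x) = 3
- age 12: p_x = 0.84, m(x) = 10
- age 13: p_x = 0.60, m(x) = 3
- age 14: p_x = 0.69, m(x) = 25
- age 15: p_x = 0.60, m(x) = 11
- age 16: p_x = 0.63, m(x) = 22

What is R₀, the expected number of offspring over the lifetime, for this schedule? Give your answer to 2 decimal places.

Survivorship from birth: l_x = p_10·p_11·…·p_x.
  l_10 = 0.74000
  l_11 = 0.59200
  l_12 = 0.49728
  l_13 = 0.29837
  l_14 = 0.20587
  l_15 = 0.12352
  l_16 = 0.07782
R₀ = Σ l_x m(x):
  age 10: 0.74000 × 0 = 0.0000
  age 11: 0.59200 × 3 = 1.7760
  age 12: 0.49728 × 10 = 4.9728
  age 13: 0.29837 × 3 = 0.8951
  age 14: 0.20587 × 25 = 5.1467
  age 15: 0.12352 × 11 = 1.3587
  age 16: 0.07782 × 22 = 1.7120
R₀ = 0.0000 + 1.7760 + 4.9728 + 0.8951 + 5.1467 + 1.3587 + 1.7120 = 15.8614

15.86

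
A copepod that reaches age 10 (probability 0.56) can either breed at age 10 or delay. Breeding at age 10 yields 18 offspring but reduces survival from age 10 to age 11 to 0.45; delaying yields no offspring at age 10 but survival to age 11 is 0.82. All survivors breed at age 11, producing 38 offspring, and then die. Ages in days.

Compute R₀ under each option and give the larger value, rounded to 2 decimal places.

19.66

breed at age 10: R₀ = 0.56 × (18 + 0.45 × 38) = 0.56 × 35.1000 = 19.6560
delay to age 11: R₀ = 0.56 × (0.82 × 38) = 0.56 × 31.1600 = 17.4496
Higher: breed at age 10 (19.6560).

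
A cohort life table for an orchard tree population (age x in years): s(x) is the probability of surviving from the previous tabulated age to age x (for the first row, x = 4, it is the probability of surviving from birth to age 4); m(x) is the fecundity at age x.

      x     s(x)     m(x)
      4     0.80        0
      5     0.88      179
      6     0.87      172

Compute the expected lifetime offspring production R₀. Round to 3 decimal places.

231.363

Survivorship from birth: l_x = s_4·s_5·…·s_x.
  l_4 = 0.80000
  l_5 = 0.70400
  l_6 = 0.61248
R₀ = Σ l_x m(x):
  age 4: 0.80000 × 0 = 0.0000
  age 5: 0.70400 × 179 = 126.0160
  age 6: 0.61248 × 172 = 105.3466
R₀ = 0.0000 + 126.0160 + 105.3466 = 231.3626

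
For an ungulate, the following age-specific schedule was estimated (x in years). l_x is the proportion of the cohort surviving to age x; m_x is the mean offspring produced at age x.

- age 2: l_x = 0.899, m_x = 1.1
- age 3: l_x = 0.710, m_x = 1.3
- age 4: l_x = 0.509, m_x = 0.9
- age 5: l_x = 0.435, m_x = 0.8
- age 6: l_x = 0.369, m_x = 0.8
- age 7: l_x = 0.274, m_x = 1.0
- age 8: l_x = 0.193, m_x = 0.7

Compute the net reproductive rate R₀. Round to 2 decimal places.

3.42

R₀ = Σ l_x m_x:
  age 2: 0.899 × 1.1 = 0.9889
  age 3: 0.710 × 1.3 = 0.9230
  age 4: 0.509 × 0.9 = 0.4581
  age 5: 0.435 × 0.8 = 0.3480
  age 6: 0.369 × 0.8 = 0.2952
  age 7: 0.274 × 1.0 = 0.2740
  age 8: 0.193 × 0.7 = 0.1351
R₀ = 0.9889 + 0.9230 + 0.4581 + 0.3480 + 0.2952 + 0.2740 + 0.1351 = 3.4223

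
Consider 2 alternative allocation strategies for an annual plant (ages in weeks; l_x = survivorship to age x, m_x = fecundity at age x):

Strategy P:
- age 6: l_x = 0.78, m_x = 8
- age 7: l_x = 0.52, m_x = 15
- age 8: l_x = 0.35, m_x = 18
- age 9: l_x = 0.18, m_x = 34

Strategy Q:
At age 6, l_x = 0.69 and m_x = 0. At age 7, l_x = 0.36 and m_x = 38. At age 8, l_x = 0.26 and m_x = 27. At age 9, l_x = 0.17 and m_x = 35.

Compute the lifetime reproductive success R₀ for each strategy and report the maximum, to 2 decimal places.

26.65

Strategy P: R₀ = 0.78×8 + 0.52×15 + 0.35×18 + 0.18×34 = 26.4600
Strategy Q: R₀ = 0.69×0 + 0.36×38 + 0.26×27 + 0.17×35 = 26.6500
Highest R₀: strategy Q with 26.6500.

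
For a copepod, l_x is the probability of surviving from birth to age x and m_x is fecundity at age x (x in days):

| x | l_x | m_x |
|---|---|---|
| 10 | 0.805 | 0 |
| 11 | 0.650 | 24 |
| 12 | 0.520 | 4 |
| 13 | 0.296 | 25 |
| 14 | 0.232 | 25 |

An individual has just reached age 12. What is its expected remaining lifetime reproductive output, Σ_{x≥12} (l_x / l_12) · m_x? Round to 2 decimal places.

l_12 = 0.520. Conditional survival from age 12 to x is l_x / l_12.
  x=12: (0.520/0.520) × 4 = 4.0000
  x=13: (0.296/0.520) × 25 = 14.2308
  x=14: (0.232/0.520) × 25 = 11.1538
Sum = 4.0000 + 14.2308 + 11.1538 = 29.3846

29.38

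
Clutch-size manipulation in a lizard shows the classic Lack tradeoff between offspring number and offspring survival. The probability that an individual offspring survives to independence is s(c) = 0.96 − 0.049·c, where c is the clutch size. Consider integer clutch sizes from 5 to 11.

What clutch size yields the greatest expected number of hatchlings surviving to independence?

Expected hatchlings surviving to independence = c × s(c):
  c=5: 5 × 0.715 = 3.575
  c=6: 6 × 0.666 = 3.996
  c=7: 7 × 0.617 = 4.319
  c=8: 8 × 0.568 = 4.544
  c=9: 9 × 0.519 = 4.671
  c=10: 10 × 0.470 = 4.700
  c=11: 11 × 0.421 = 4.631
Maximum at c = 10 (4.700 hatchlings surviving to independence).

10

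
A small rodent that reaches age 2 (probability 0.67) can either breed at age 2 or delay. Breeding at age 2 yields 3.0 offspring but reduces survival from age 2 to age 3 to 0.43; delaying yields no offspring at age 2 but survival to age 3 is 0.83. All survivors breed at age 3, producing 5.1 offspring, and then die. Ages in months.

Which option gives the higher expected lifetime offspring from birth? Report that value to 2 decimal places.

3.48

breed at age 2: R₀ = 0.67 × (3.0 + 0.43 × 5.1) = 0.67 × 5.1930 = 3.4793
delay to age 3: R₀ = 0.67 × (0.83 × 5.1) = 0.67 × 4.2330 = 2.8361
Higher: breed at age 2 (3.4793).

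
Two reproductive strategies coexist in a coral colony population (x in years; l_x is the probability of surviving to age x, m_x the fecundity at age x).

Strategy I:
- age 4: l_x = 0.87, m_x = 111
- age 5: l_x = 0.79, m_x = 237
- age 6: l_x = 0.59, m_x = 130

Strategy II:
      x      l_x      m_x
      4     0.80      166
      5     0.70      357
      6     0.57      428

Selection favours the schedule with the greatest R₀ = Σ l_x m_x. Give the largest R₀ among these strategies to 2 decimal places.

Strategy I: R₀ = 0.87×111 + 0.79×237 + 0.59×130 = 360.5000
Strategy II: R₀ = 0.80×166 + 0.70×357 + 0.57×428 = 626.6600
Highest R₀: strategy II with 626.6600.

626.66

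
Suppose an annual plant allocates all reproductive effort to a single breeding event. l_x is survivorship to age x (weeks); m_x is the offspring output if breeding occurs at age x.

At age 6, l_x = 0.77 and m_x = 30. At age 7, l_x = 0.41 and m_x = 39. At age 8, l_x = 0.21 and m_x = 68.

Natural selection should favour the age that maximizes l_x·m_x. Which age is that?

6

Expected offspring if breeding at age x = l_x × m_x:
  age 6: 0.77 × 30 = 23.100
  age 7: 0.41 × 39 = 15.990
  age 8: 0.21 × 68 = 14.280
Maximum at age 6 (23.100).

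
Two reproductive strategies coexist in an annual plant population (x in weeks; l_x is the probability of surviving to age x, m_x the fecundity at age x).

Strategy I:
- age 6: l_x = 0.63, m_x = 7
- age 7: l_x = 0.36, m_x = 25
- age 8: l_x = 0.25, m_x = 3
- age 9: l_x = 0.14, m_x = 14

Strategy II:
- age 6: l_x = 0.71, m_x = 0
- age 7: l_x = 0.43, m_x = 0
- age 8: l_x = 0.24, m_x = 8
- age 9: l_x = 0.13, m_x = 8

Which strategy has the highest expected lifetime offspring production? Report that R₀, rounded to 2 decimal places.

Strategy I: R₀ = 0.63×7 + 0.36×25 + 0.25×3 + 0.14×14 = 16.1200
Strategy II: R₀ = 0.71×0 + 0.43×0 + 0.24×8 + 0.13×8 = 2.9600
Highest R₀: strategy I with 16.1200.

16.12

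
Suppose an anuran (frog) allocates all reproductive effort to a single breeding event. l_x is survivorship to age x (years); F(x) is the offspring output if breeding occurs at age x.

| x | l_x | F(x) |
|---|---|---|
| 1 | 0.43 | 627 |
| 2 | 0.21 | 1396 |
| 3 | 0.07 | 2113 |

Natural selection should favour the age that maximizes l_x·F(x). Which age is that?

Expected offspring if breeding at age x = l_x × F(x):
  age 1: 0.43 × 627 = 269.610
  age 2: 0.21 × 1396 = 293.160
  age 3: 0.07 × 2113 = 147.910
Maximum at age 2 (293.160).

2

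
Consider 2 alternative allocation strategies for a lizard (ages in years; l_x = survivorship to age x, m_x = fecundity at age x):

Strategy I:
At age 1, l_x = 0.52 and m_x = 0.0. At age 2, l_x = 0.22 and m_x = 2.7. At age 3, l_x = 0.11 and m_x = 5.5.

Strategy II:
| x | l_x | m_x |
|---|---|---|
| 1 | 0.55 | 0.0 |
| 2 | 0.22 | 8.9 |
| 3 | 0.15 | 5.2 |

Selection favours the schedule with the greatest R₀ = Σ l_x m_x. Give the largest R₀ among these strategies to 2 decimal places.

Strategy I: R₀ = 0.52×0.0 + 0.22×2.7 + 0.11×5.5 = 1.1990
Strategy II: R₀ = 0.55×0.0 + 0.22×8.9 + 0.15×5.2 = 2.7380
Highest R₀: strategy II with 2.7380.

2.74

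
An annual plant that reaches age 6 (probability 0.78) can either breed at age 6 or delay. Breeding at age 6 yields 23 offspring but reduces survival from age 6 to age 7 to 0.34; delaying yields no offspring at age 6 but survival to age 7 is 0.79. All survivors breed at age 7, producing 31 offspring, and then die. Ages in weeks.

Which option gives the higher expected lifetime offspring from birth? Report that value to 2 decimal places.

26.16

breed at age 6: R₀ = 0.78 × (23 + 0.34 × 31) = 0.78 × 33.5400 = 26.1612
delay to age 7: R₀ = 0.78 × (0.79 × 31) = 0.78 × 24.4900 = 19.1022
Higher: breed at age 6 (26.1612).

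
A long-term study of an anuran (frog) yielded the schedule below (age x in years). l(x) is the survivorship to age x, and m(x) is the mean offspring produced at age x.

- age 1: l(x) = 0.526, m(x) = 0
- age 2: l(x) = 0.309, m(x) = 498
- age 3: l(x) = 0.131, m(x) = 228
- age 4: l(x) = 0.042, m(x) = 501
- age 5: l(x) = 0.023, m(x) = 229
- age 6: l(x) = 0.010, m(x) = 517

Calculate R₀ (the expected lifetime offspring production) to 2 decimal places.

215.23

R₀ = Σ l(x) m(x):
  age 1: 0.526 × 0 = 0.0000
  age 2: 0.309 × 498 = 153.8820
  age 3: 0.131 × 228 = 29.8680
  age 4: 0.042 × 501 = 21.0420
  age 5: 0.023 × 229 = 5.2670
  age 6: 0.010 × 517 = 5.1700
R₀ = 0.0000 + 153.8820 + 29.8680 + 21.0420 + 5.2670 + 5.1700 = 215.2290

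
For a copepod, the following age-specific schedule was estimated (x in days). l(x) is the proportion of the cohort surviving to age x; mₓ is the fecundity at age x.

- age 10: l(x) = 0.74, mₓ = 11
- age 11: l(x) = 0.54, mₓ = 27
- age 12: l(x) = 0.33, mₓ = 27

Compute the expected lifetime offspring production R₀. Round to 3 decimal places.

R₀ = Σ l(x) mₓ:
  age 10: 0.74 × 11 = 8.1400
  age 11: 0.54 × 27 = 14.5800
  age 12: 0.33 × 27 = 8.9100
R₀ = 8.1400 + 14.5800 + 8.9100 = 31.6300

31.630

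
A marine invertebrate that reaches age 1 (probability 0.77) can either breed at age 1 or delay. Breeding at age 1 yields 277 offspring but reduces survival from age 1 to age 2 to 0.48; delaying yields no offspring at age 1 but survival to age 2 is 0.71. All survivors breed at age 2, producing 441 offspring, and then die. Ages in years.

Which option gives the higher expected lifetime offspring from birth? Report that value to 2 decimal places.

376.28

breed at age 1: R₀ = 0.77 × (277 + 0.48 × 441) = 0.77 × 488.6800 = 376.2836
delay to age 2: R₀ = 0.77 × (0.71 × 441) = 0.77 × 313.1100 = 241.0947
Higher: breed at age 1 (376.2836).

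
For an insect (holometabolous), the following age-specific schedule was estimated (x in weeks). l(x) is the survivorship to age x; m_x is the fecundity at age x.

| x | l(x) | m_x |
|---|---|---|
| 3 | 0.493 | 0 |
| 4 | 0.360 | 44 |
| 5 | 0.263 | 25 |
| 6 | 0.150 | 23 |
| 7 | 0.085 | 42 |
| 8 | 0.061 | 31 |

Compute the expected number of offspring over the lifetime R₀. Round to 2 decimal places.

R₀ = Σ l(x) m_x:
  age 3: 0.493 × 0 = 0.0000
  age 4: 0.360 × 44 = 15.8400
  age 5: 0.263 × 25 = 6.5750
  age 6: 0.150 × 23 = 3.4500
  age 7: 0.085 × 42 = 3.5700
  age 8: 0.061 × 31 = 1.8910
R₀ = 0.0000 + 15.8400 + 6.5750 + 3.4500 + 3.5700 + 1.8910 = 31.3260

31.33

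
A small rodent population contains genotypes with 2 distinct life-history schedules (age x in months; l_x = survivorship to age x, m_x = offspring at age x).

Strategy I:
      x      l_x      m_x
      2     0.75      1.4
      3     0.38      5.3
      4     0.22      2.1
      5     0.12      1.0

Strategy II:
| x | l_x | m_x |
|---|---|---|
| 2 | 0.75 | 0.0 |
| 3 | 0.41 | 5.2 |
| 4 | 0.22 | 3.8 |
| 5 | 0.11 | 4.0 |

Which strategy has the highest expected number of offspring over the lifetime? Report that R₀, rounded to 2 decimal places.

3.65

Strategy I: R₀ = 0.75×1.4 + 0.38×5.3 + 0.22×2.1 + 0.12×1.0 = 3.6460
Strategy II: R₀ = 0.75×0.0 + 0.41×5.2 + 0.22×3.8 + 0.11×4.0 = 3.4080
Highest R₀: strategy I with 3.6460.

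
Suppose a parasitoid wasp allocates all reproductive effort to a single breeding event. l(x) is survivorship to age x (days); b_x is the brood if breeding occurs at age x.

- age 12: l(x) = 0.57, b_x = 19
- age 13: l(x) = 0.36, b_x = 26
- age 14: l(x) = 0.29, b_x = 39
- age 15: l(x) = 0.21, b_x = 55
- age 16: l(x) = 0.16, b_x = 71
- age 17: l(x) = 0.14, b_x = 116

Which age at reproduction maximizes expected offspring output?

17

Expected offspring if breeding at age x = l(x) × b_x:
  age 12: 0.57 × 19 = 10.830
  age 13: 0.36 × 26 = 9.360
  age 14: 0.29 × 39 = 11.310
  age 15: 0.21 × 55 = 11.550
  age 16: 0.16 × 71 = 11.360
  age 17: 0.14 × 116 = 16.240
Maximum at age 17 (16.240).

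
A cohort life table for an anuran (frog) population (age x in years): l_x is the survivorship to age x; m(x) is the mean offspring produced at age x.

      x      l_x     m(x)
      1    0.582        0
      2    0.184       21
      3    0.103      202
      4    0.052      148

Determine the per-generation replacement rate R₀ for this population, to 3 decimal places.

R₀ = Σ l_x m(x):
  age 1: 0.582 × 0 = 0.0000
  age 2: 0.184 × 21 = 3.8640
  age 3: 0.103 × 202 = 20.8060
  age 4: 0.052 × 148 = 7.6960
R₀ = 0.0000 + 3.8640 + 20.8060 + 7.6960 = 32.3660

32.366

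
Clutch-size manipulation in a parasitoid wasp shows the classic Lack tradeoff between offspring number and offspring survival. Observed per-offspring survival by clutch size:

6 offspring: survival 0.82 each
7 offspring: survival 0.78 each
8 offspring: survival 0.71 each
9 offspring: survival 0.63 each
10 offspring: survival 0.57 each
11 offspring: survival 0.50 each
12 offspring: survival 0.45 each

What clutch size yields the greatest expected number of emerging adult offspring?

Expected emerging adult offspring = c × s(c):
  c=6: 6 × 0.82 = 4.920
  c=7: 7 × 0.78 = 5.460
  c=8: 8 × 0.71 = 5.680
  c=9: 9 × 0.63 = 5.670
  c=10: 10 × 0.57 = 5.700
  c=11: 11 × 0.50 = 5.500
  c=12: 12 × 0.45 = 5.400
Maximum at c = 10 (5.700 emerging adult offspring).

10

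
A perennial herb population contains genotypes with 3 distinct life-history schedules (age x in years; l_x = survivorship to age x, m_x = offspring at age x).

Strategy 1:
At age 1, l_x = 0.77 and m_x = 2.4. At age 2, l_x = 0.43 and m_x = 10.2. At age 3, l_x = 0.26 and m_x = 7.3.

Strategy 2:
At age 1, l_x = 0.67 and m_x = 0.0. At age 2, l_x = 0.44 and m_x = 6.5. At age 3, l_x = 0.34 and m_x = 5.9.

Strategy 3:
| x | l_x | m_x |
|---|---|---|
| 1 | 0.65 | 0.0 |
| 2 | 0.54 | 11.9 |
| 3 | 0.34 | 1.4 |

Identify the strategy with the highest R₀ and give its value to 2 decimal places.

Strategy 1: R₀ = 0.77×2.4 + 0.43×10.2 + 0.26×7.3 = 8.1320
Strategy 2: R₀ = 0.67×0.0 + 0.44×6.5 + 0.34×5.9 = 4.8660
Strategy 3: R₀ = 0.65×0.0 + 0.54×11.9 + 0.34×1.4 = 6.9020
Highest R₀: strategy 1 with 8.1320.

8.13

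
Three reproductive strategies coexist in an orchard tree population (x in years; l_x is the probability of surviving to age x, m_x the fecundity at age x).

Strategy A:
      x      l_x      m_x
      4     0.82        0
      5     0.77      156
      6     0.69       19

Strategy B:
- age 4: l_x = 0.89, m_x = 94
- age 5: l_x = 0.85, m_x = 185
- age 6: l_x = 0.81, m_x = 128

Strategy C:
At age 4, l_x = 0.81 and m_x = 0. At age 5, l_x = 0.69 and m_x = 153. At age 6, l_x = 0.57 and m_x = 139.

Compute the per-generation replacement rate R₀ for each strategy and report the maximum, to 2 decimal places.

344.59

Strategy A: R₀ = 0.82×0 + 0.77×156 + 0.69×19 = 133.2300
Strategy B: R₀ = 0.89×94 + 0.85×185 + 0.81×128 = 344.5900
Strategy C: R₀ = 0.81×0 + 0.69×153 + 0.57×139 = 184.8000
Highest R₀: strategy B with 344.5900.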